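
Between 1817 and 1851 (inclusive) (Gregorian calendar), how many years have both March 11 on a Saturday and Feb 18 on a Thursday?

0

Check each year's weekday for March 11 and Feb 18:
  1817: Tue/Tue  1818: Wed/Wed  1819: Thu/Thu  1820: Sat/Fri  1821: Sun/Sun  1822: Mon/Mon  1823: Tue/Tue  1824: Thu/Wed  1825: Fri/Fri  1826: Sat/Sat  1827: Sun/Sun  1828: Tue/Mon  1829: Wed/Wed  1830: Thu/Thu  …(7 more)…  1838: Sun/Sun  1839: Mon/Mon  1840: Wed/Tue  1841: Thu/Thu  1842: Fri/Fri  1843: Sat/Sat  1844: Mon/Sun  1845: Tue/Tue  1846: Wed/Wed  1847: Thu/Thu  1848: Sat/Fri  1849: Sun/Sun  1850: Mon/Mon  1851: Tue/Tue
Both conditions hold in: no year — 0.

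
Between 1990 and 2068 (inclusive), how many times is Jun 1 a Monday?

11

Track Jun 1's weekday year by year (advancing +1, or +2 across a Feb 29):
  1990: Fri  1991: Sat (+1)  1992: Mon (+2) ✓  1993: Tue (+1)  1994: Wed (+1)
  1995: Thu (+1)  1996: Sat (+2)  1997: Sun (+1)  1998: Mon (+1) ✓  1999: Tue (+1)
  2000: Thu (+2)  2001: Fri (+1)  2002: Sat (+1)  2003: Sun (+1)  … (51 more years) …
  2055: Tue (+1)  2056: Thu (+2)  2057: Fri (+1)  2058: Sat (+1)  2059: Sun (+1)
  2060: Tue (+2)  2061: Wed (+1)  2062: Thu (+1)  2063: Fri (+1)  2064: Sun (+2)
  2065: Mon (+1) ✓  2066: Tue (+1)  2067: Wed (+1)  2068: Fri (+2)
Monday years: 1992, 1998, 2009, 2015, 2020, 2026, 2037, 2043, 2048, 2054, 2065 — 11 in total.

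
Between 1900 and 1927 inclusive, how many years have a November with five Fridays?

8

November has 30 days; it has five Fridays when Friday falls among the first (month-length − 28) days — i.e. when November 1 is one of Friday/Thursday.
November 1 by year: 1900:Thu✓ 1901:Fri✓ 1902:Sat 1903:Sun 1904:Tue 1905:Wed 1906:Thu✓ 1907:Fri✓ 1908:Sun 1909:Mon 1910:Tue 1911:Wed 1912:Fri✓ 1913:Sat 1914:Sun 1915:Mon 1916:Wed 1917:Thu✓ 1918:Fri✓ 1919:Sat 1920:Mon 1921:Tue 1922:Wed 1923:Thu✓ 1924:Sat 1925:Sun 1926:Mon 1927:Tue
Years with five Fridays: 1900, 1901, 1906, 1907, 1912, 1917, 1918, 1923 → 8.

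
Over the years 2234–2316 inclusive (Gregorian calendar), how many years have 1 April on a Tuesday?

Track 1 April's weekday year by year (advancing +1, or +2 across a Feb 29):
  2234: Tue ✓  2235: Wed (+1)  2236: Fri (+2)  2237: Sat (+1)  2238: Sun (+1)
  2239: Mon (+1)  2240: Wed (+2)  2241: Thu (+1)  2242: Fri (+1)  2243: Sat (+1)
  2244: Mon (+2)  2245: Tue (+1) ✓  2246: Wed (+1)  2247: Thu (+1)  … (55 more years) …
  2303: Wed (+1)  2304: Fri (+2)  2305: Sat (+1)  2306: Sun (+1)  2307: Mon (+1)
  2308: Wed (+2)  2309: Thu (+1)  2310: Fri (+1)  2311: Sat (+1)  2312: Mon (+2)
  2313: Tue (+1) ✓  2314: Wed (+1)  2315: Thu (+1)  2316: Sat (+2)
Tuesday years: 2234, 2245, 2251, 2256, 2262, 2273, 2279, 2284, 2290, 2302, 2313 — 11 in total.

11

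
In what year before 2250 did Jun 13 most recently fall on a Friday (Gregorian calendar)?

From one year to the next, a fixed date's weekday advances by 1, or by 2 when a Feb 29 lies between the two dates.
2250: June 13 is Thursday.
2249: Wednesday (−1)
2248: Tuesday (−1)
2247: Sunday (−2)
2246: Saturday (−1)
2245: Friday (−1)
Jun 13 falls on a Friday in 2245.

2245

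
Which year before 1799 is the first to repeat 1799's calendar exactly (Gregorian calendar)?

1793

Two years share a calendar iff Jan 1 falls on the same weekday and both are leap or both are common. 1799: Jan 1 is Tuesday, common year.
1798: Jan 1 Monday, common
1797: Jan 1 Sunday, common
1796: Jan 1 Friday, leap
1795: Jan 1 Thursday, common
1794: Jan 1 Wednesday, common
1793: Jan 1 Tuesday, common
1793 matches on both conditions.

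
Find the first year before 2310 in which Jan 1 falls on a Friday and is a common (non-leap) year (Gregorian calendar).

Jan 1 advances by 2 weekdays after a leap year and by 1 after a common year.
2310: Jan 1 is Saturday.
2309: Friday
2309 begins on a Friday and is a common year.

2309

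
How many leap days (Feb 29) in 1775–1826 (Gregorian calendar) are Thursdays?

2

Leap years in 1775–1826: 12 of them.
Feb 29 weekday advances by 5 (mod 7) from one leap year to the next four years later (or differs when a century non-leap intervenes).
Leap-day weekdays: 1776:Thu✓ 1780:Tue 1784:Sun 1788:Fri 1792:Wed 1796:Mon 1804:Wed 1808:Mon 1812:Sat 1816:Thu✓ 1820:Tue 1824:Sun
Thursday: 1776, 1816 → 2.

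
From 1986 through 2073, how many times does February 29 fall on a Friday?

Leap years in 1986–2073: 22 of them.
Feb 29 weekday advances by 5 (mod 7) from one leap year to the next four years later (or differs when a century non-leap intervenes).
Leap-day weekdays: 1988:Mon 1992:Sat 1996:Thu 2000:Tue 2004:Sun 2008:Fri✓ 2012:Wed 2016:Mon 2020:Sat 2024:Thu 2028:Tue 2032:Sun 2036:Fri✓ 2040:Wed 2044:Mon 2048:Sat 2052:Thu 2056:Tue 2060:Sun 2064:Fri✓ 2068:Wed 2072:Mon
Friday: 2008, 2036, 2064 → 3.

3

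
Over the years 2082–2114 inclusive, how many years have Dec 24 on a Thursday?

5

Track Dec 24's weekday year by year (advancing +1, or +2 across a Feb 29):
  2082: Thu ✓  2083: Fri (+1)  2084: Sun (+2)  2085: Mon (+1)  2086: Tue (+1)
  2087: Wed (+1)  2088: Fri (+2)  2089: Sat (+1)  2090: Sun (+1)  2091: Mon (+1)
  2092: Wed (+2)  2093: Thu (+1) ✓  2094: Fri (+1)  2095: Sat (+1)  … (5 more years) …
  2101: Sat (+1)  2102: Sun (+1)  2103: Mon (+1)  2104: Wed (+2)  2105: Thu (+1) ✓
  2106: Fri (+1)  2107: Sat (+1)  2108: Mon (+2)  2109: Tue (+1)  2110: Wed (+1)
  2111: Thu (+1) ✓  2112: Sat (+2)  2113: Sun (+1)  2114: Mon (+1)
Thursday years: 2082, 2093, 2099, 2105, 2111 — 5 in total.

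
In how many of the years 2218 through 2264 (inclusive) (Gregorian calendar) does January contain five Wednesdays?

January has 31 days; it has five Wednesdays when Wednesday falls among the first (month-length − 28) days — i.e. when January 1 is one of Wednesday/Tuesday/Monday.
January 1 by year: 2218:Thu 2219:Fri 2220:Sat 2221:Mon✓ 2222:Tue✓ 2223:Wed✓ 2224:Thu 2225:Sat 2226:Sun 2227:Mon✓ 2228:Tue✓ 2229:Thu 2230:Fri 2231:Sat 2232:Sun …(17 more)… 2250:Tue✓ 2251:Wed✓ 2252:Thu 2253:Sat 2254:Sun 2255:Mon✓ 2256:Tue✓ 2257:Thu 2258:Fri 2259:Sat 2260:Sun 2261:Tue✓ 2262:Wed✓ 2263:Thu 2264:Fri
Years with five Wednesdays: 2221, 2222, 2223, 2227, 2228, 2233, 2234, 2238, 2239, 2240, 2244, 2245, 2249, 2250, 2251, 2255, 2256, 2261, 2262 → 19.

19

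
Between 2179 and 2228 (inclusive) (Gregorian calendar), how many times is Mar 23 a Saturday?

7

Track Mar 23's weekday year by year (advancing +1, or +2 across a Feb 29):
  2179: Tue  2180: Thu (+2)  2181: Fri (+1)  2182: Sat (+1) ✓  2183: Sun (+1)
  2184: Tue (+2)  2185: Wed (+1)  2186: Thu (+1)  2187: Fri (+1)  2188: Sun (+2)
  2189: Mon (+1)  2190: Tue (+1)  2191: Wed (+1)  2192: Fri (+2)  … (22 more years) …
  2215: Thu (+1)  2216: Sat (+2) ✓  2217: Sun (+1)  2218: Mon (+1)  2219: Tue (+1)
  2220: Thu (+2)  2221: Fri (+1)  2222: Sat (+1) ✓  2223: Sun (+1)  2224: Tue (+2)
  2225: Wed (+1)  2226: Thu (+1)  2227: Fri (+1)  2228: Sun (+2)
Saturday years: 2182, 2193, 2199, 2205, 2211, 2216, 2222 — 7 in total.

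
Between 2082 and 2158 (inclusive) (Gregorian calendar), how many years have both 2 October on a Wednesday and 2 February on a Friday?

Check each year's weekday for 2 October and 2 February:
  2082: Fri/Mon  2083: Sat/Tue  2084: Mon/Wed  2085: Tue/Fri  2086: Wed/Sat  2087: Thu/Sun  2088: Sat/Mon  2089: Sun/Wed  2090: Mon/Thu  2091: Tue/Fri  2092: Thu/Sat  2093: Fri/Mon  2094: Sat/Tue  2095: Sun/Wed  …(49 more)…  2145: Sat/Tue  2146: Sun/Wed  2147: Mon/Thu  2148: Wed/Fri ✓  2149: Thu/Sun  2150: Fri/Mon  2151: Sat/Tue  2152: Mon/Wed  2153: Tue/Fri  2154: Wed/Sat  2155: Thu/Sun  2156: Sat/Mon  2157: Sun/Wed  2158: Mon/Thu
Both conditions hold in: 2120, 2148 — 2.

2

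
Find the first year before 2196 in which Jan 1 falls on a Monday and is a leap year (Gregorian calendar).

2176

Jan 1 advances by 2 weekdays after a leap year and by 1 after a common year.
2196: Jan 1 is Friday (leap).
2195: Thursday
2194: Wednesday
2193: Tuesday
2192: Sunday (leap)
2191: Saturday
2190: Friday
2189: Thursday
2188: Tuesday (leap)
2187: Monday
2186: Sunday
2185: Saturday
2184: Thursday (leap)
2183: Wednesday
2182: Tuesday
2181: Monday
2180: Saturday (leap)
2179: Friday
2178: Thursday
2177: Wednesday
2176: Monday (leap)
2176 begins on a Monday and is a leap year.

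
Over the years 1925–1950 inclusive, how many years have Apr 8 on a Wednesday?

Track Apr 8's weekday year by year (advancing +1, or +2 across a Feb 29):
  1925: Wed ✓  1926: Thu (+1)  1927: Fri (+1)  1928: Sun (+2)  1929: Mon (+1)
  1930: Tue (+1)  1931: Wed (+1) ✓  1932: Fri (+2)  1933: Sat (+1)  1934: Sun (+1)
  1935: Mon (+1)  1936: Wed (+2) ✓  1937: Thu (+1)  1938: Fri (+1)  1939: Sat (+1)
  1940: Mon (+2)  1941: Tue (+1)  1942: Wed (+1) ✓  1943: Thu (+1)  1944: Sat (+2)
  1945: Sun (+1)  1946: Mon (+1)  1947: Tue (+1)  1948: Thu (+2)  1949: Fri (+1)
  1950: Sat (+1)
Wednesday years: 1925, 1931, 1936, 1942 — 4 in total.

4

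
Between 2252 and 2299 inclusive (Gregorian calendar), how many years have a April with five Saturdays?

15

April has 30 days; it has five Saturdays when Saturday falls among the first (month-length − 28) days — i.e. when April 1 is one of Saturday/Friday.
April 1 by year: 2252:Thu 2253:Fri✓ 2254:Sat✓ 2255:Sun 2256:Tue 2257:Wed 2258:Thu 2259:Fri✓ 2260:Sun 2261:Mon 2262:Tue 2263:Wed 2264:Fri✓ 2265:Sat✓ 2266:Sun …(18 more)… 2285:Wed 2286:Thu 2287:Fri✓ 2288:Sun 2289:Mon 2290:Tue 2291:Wed 2292:Fri✓ 2293:Sat✓ 2294:Sun 2295:Mon 2296:Wed 2297:Thu 2298:Fri✓ 2299:Sat✓
Years with five Saturdays: 2253, 2254, 2259, 2264, 2265, 2270, 2271, 2276, 2281, 2282, 2287, 2292, 2293, 2298, 2299 → 15.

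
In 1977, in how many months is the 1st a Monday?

Check the 1st of each month of 1977: Jan 1: Sat, Feb 1: Tue, Mar 1: Tue, Apr 1: Fri, May 1: Sun, Jun 1: Wed, Jul 1: Fri, Aug 1: Mon, Sep 1: Thu, Oct 1: Sat, Nov 1: Tue, Dec 1: Thu.
Monday occurs in August — 1 month.

1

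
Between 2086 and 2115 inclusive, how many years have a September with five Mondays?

9

September has 30 days; it has five Mondays when Monday falls among the first (month-length − 28) days — i.e. when September 1 is one of Monday/Sunday.
September 1 by year: 2086:Sun✓ 2087:Mon✓ 2088:Wed 2089:Thu 2090:Fri 2091:Sat 2092:Mon✓ 2093:Tue 2094:Wed 2095:Thu 2096:Sat 2097:Sun✓ 2098:Mon✓ 2099:Tue 2100:Wed 2101:Thu 2102:Fri 2103:Sat 2104:Mon✓ 2105:Tue 2106:Wed 2107:Thu 2108:Sat 2109:Sun✓ 2110:Mon✓ 2111:Tue 2112:Thu 2113:Fri 2114:Sat 2115:Sun✓
Years with five Mondays: 2086, 2087, 2092, 2097, 2098, 2104, 2109, 2110, 2115 → 9.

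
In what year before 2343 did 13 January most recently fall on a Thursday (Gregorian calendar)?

2338

From one year to the next, a fixed date's weekday advances by 1, or by 2 when a Feb 29 lies between the two dates.
2343: January 13 is Wednesday.
2342: Tuesday (−1)
2341: Monday (−1)
2340: Saturday (−2)
2339: Friday (−1)
2338: Thursday (−1)
13 January falls on a Thursday in 2338.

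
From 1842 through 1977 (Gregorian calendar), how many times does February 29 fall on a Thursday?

Leap years in 1842–1977: 33 of them.
Feb 29 weekday advances by 5 (mod 7) from one leap year to the next four years later (or differs when a century non-leap intervenes).
Leap-day weekdays: 1844:Thu✓ 1848:Tue 1852:Sun 1856:Fri 1860:Wed 1864:Mon 1868:Sat 1872:Thu✓ 1876:Tue 1880:Sun 1884:Fri 1888:Wed 1892:Mon …(7 more)… 1928:Wed 1932:Mon 1936:Sat 1940:Thu✓ 1944:Tue 1948:Sun 1952:Fri 1956:Wed 1960:Mon 1964:Sat 1968:Thu✓ 1972:Tue 1976:Sun
Thursday: 1844, 1872, 1912, 1940, 1968 → 5.

5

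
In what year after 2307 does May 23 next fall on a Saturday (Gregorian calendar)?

2308

From one year to the next, a fixed date's weekday advances by 1, or by 2 when a Feb 29 lies between the two dates.
2307: May 23 is Thursday.
2308: Saturday (+2)
May 23 falls on a Saturday in 2308.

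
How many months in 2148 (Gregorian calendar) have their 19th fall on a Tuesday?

2

Check the 19th of each month of 2148: Jan 19: Fri, Feb 19: Mon, Mar 19: Tue, Apr 19: Fri, May 19: Sun, Jun 19: Wed, Jul 19: Fri, Aug 19: Mon, Sep 19: Thu, Oct 19: Sat, Nov 19: Tue, Dec 19: Thu.
Tuesday occurs in March, November — 2 months.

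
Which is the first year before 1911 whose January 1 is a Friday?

Jan 1 advances by 2 weekdays after a leap year and by 1 after a common year.
1911: Jan 1 is Sunday.
1910: Saturday
1909: Friday
1909 begins on a Friday

1909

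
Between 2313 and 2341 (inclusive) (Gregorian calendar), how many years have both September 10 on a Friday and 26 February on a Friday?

3

Check each year's weekday for September 10 and 26 February:
  2313: Wed/Wed  2314: Thu/Thu  2315: Fri/Fri ✓  2316: Sun/Sat  2317: Mon/Mon  2318: Tue/Tue  2319: Wed/Wed  2320: Fri/Thu  2321: Sat/Sat  2322: Sun/Sun  2323: Mon/Mon  2324: Wed/Tue  2325: Thu/Thu  2326: Fri/Fri ✓  2327: Sat/Sat  2328: Mon/Sun  2329: Tue/Tue  2330: Wed/Wed  2331: Thu/Thu  2332: Sat/Fri  2333: Sun/Sun  2334: Mon/Mon  2335: Tue/Tue  2336: Thu/Wed  2337: Fri/Fri ✓  2338: Sat/Sat  2339: Sun/Sun  2340: Tue/Mon  2341: Wed/Wed
Both conditions hold in: 2315, 2326, 2337 — 3.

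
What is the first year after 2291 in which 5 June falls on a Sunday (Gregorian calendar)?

2292

From one year to the next, a fixed date's weekday advances by 1, or by 2 when a Feb 29 lies between the two dates.
2291: June 5 is Friday.
2292: Sunday (+2)
5 June falls on a Sunday in 2292.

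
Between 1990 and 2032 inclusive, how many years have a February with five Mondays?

1

February has 28 days (29 in leap years); it has five Mondays when Monday falls among the first (month-length − 28) days — i.e. when February 1 is Monday in a leap year (never in a common year).
February 1 by year: 1990:Thu 1991:Fri 1992:Sat 1993:Mon 1994:Tue 1995:Wed 1996:Thu 1997:Sat 1998:Sun 1999:Mon 2000:Tue 2001:Thu 2002:Fri 2003:Sat 2004:Sun …(13 more)… 2018:Thu 2019:Fri 2020:Sat 2021:Mon 2022:Tue 2023:Wed 2024:Thu 2025:Sat 2026:Sun 2027:Mon 2028:Tue 2029:Thu 2030:Fri 2031:Sat 2032:Sun
Years with five Mondays: 2016 → 1.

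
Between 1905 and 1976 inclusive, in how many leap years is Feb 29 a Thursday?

3

Leap years in 1905–1976: 18 of them.
Feb 29 weekday advances by 5 (mod 7) from one leap year to the next four years later (or differs when a century non-leap intervenes).
Leap-day weekdays: 1908:Sat 1912:Thu✓ 1916:Tue 1920:Sun 1924:Fri 1928:Wed 1932:Mon 1936:Sat 1940:Thu✓ 1944:Tue 1948:Sun 1952:Fri 1956:Wed 1960:Mon 1964:Sat 1968:Thu✓ 1972:Tue 1976:Sun
Thursday: 1912, 1940, 1968 → 3.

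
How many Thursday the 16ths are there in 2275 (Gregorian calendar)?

Check the 16th of each month of 2275: Jan 16: Sat, Feb 16: Tue, Mar 16: Tue, Apr 16: Fri, May 16: Sun, Jun 16: Wed, Jul 16: Fri, Aug 16: Mon, Sep 16: Thu, Oct 16: Sat, Nov 16: Tue, Dec 16: Thu.
Thursday occurs in September, December — 2 months.

2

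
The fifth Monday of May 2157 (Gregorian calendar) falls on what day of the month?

30

May 1, 2157 is a Sunday, so the first Monday is the 2nd.
The fifth Monday is 2 + 28 = 30.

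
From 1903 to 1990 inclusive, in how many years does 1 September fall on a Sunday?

12

Track 1 September's weekday year by year (advancing +1, or +2 across a Feb 29):
  1903: Tue  1904: Thu (+2)  1905: Fri (+1)  1906: Sat (+1)  1907: Sun (+1) ✓
  1908: Tue (+2)  1909: Wed (+1)  1910: Thu (+1)  1911: Fri (+1)  1912: Sun (+2) ✓
  1913: Mon (+1)  1914: Tue (+1)  1915: Wed (+1)  1916: Fri (+2)  … (60 more years) …
  1977: Thu (+1)  1978: Fri (+1)  1979: Sat (+1)  1980: Mon (+2)  1981: Tue (+1)
  1982: Wed (+1)  1983: Thu (+1)  1984: Sat (+2)  1985: Sun (+1) ✓  1986: Mon (+1)
  1987: Tue (+1)  1988: Thu (+2)  1989: Fri (+1)  1990: Sat (+1)
Sunday years: 1907, 1912, 1918, 1929, 1935, 1940, 1946, 1957, 1963, 1968, 1974, 1985 — 12 in total.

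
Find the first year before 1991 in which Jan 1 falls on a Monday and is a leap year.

1968

Jan 1 advances by 2 weekdays after a leap year and by 1 after a common year.
1991: Jan 1 is Tuesday.
1990: Monday
1989: Sunday
1988: Friday (leap)
1987: Thursday
1986: Wednesday
1985: Tuesday
1984: Sunday (leap)
1983: Saturday
1982: Friday
1981: Thursday
1980: Tuesday (leap)
1979: Monday
1978: Sunday
1977: Saturday
1976: Thursday (leap)
1975: Wednesday
1974: Tuesday
1973: Monday
1972: Saturday (leap)
1971: Friday
1970: Thursday
1969: Wednesday
1968: Monday (leap)
1968 begins on a Monday and is a leap year.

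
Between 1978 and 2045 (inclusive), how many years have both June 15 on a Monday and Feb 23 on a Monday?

Check each year's weekday for June 15 and Feb 23:
  1978: Thu/Thu  1979: Fri/Fri  1980: Sun/Sat  1981: Mon/Mon ✓  1982: Tue/Tue  1983: Wed/Wed  1984: Fri/Thu  1985: Sat/Sat  1986: Sun/Sun  1987: Mon/Mon ✓  1988: Wed/Tue  1989: Thu/Thu  1990: Fri/Fri  1991: Sat/Sat  …(40 more)…  2032: Tue/Mon  2033: Wed/Wed  2034: Thu/Thu  2035: Fri/Fri  2036: Sun/Sat  2037: Mon/Mon ✓  2038: Tue/Tue  2039: Wed/Wed  2040: Fri/Thu  2041: Sat/Sat  2042: Sun/Sun  2043: Mon/Mon ✓  2044: Wed/Tue  2045: Thu/Thu
Both conditions hold in: 1981, 1987, 1998, 2009, 2015, 2026, 2037, 2043 — 8.

8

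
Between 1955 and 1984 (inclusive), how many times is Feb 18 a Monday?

Track Feb 18's weekday year by year (advancing +1, or +2 across a Feb 29):
  1955: Fri  1956: Sat (+1)  1957: Mon (+2) ✓  1958: Tue (+1)  1959: Wed (+1)
  1960: Thu (+1)  1961: Sat (+2)  1962: Sun (+1)  1963: Mon (+1) ✓  1964: Tue (+1)
  1965: Thu (+2)  1966: Fri (+1)  1967: Sat (+1)  1968: Sun (+1)  1969: Tue (+2)
  1970: Wed (+1)  1971: Thu (+1)  1972: Fri (+1)  1973: Sun (+2)  1974: Mon (+1) ✓
  1975: Tue (+1)  1976: Wed (+1)  1977: Fri (+2)  1978: Sat (+1)  1979: Sun (+1)
  1980: Mon (+1) ✓  1981: Wed (+2)  1982: Thu (+1)  1983: Fri (+1)  1984: Sat (+1)
Monday years: 1957, 1963, 1974, 1980 — 4 in total.

4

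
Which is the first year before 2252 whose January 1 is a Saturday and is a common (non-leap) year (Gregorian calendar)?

2242

Jan 1 advances by 2 weekdays after a leap year and by 1 after a common year.
2252: Jan 1 is Thursday (leap).
2251: Wednesday
2250: Tuesday
2249: Monday
2248: Saturday (leap)
2247: Friday
2246: Thursday
2245: Wednesday
2244: Monday (leap)
2243: Sunday
2242: Saturday
2242 begins on a Saturday and is a common year.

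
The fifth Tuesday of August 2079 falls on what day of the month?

29

August 1, 2079 is a Tuesday, so the first Tuesday is the 1st.
The fifth Tuesday is 1 + 28 = 29.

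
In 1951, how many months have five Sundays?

A month of length L has five Sundays iff its first Sunday is on day ≤ L−28 (so day 1–3 in a 31-day month, 1–2 in a 30-day month, day 1 in a leap February).
Checking each month of 1951: Jan starts Mon (31d); Feb starts Thu (28d); Mar starts Thu (31d); Apr starts Sun (30d) ✓; May starts Tue (31d); Jun starts Fri (30d); Jul starts Sun (31d) ✓; Aug starts Wed (31d); Sep starts Sat (30d) ✓; Oct starts Mon (31d); Nov starts Thu (30d); Dec starts Sat (31d) ✓.
Five-Sunday months: April, July, September, December → 4.

4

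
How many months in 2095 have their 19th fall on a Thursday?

Check the 19th of each month of 2095: Jan 19: Wed, Feb 19: Sat, Mar 19: Sat, Apr 19: Tue, May 19: Thu, Jun 19: Sun, Jul 19: Tue, Aug 19: Fri, Sep 19: Mon, Oct 19: Wed, Nov 19: Sat, Dec 19: Mon.
Thursday occurs in May — 1 month.

1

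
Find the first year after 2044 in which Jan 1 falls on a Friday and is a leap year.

2072

Jan 1 advances by 2 weekdays after a leap year and by 1 after a common year.
2044: Jan 1 is Friday (leap).
2045: Sunday
2046: Monday
2047: Tuesday
2048: Wednesday (leap)
2049: Friday
2050: Saturday
2051: Sunday
2052: Monday (leap)
2053: Wednesday
2054: Thursday
2055: Friday
2056: Saturday (leap)
2057: Monday
2058: Tuesday
2059: Wednesday
2060: Thursday (leap)
2061: Saturday
2062: Sunday
2063: Monday
2064: Tuesday (leap)
2065: Thursday
2066: Friday
2067: Saturday
2068: Sunday (leap)
2069: Tuesday
2070: Wednesday
2071: Thursday
2072: Friday (leap)
2072 begins on a Friday and is a leap year.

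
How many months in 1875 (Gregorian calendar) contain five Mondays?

4

A month of length L has five Mondays iff its first Monday is on day ≤ L−28 (so day 1–3 in a 31-day month, 1–2 in a 30-day month, day 1 in a leap February).
Checking each month of 1875: Jan starts Fri (31d); Feb starts Mon (28d); Mar starts Mon (31d) ✓; Apr starts Thu (30d); May starts Sat (31d) ✓; Jun starts Tue (30d); Jul starts Thu (31d); Aug starts Sun (31d) ✓; Sep starts Wed (30d); Oct starts Fri (31d); Nov starts Mon (30d) ✓; Dec starts Wed (31d).
Five-Monday months: March, May, August, November → 4.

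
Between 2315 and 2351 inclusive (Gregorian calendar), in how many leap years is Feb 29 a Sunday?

2

Leap years in 2315–2351: 9 of them.
Feb 29 weekday advances by 5 (mod 7) from one leap year to the next four years later (or differs when a century non-leap intervenes).
Leap-day weekdays: 2316:Tue 2320:Sun✓ 2324:Fri 2328:Wed 2332:Mon 2336:Sat 2340:Thu 2344:Tue 2348:Sun✓
Sunday: 2320, 2348 → 2.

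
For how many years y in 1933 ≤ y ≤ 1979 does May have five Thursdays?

20

May has 31 days; it has five Thursdays when Thursday falls among the first (month-length − 28) days — i.e. when May 1 is one of Thursday/Wednesday/Tuesday.
May 1 by year: 1933:Mon 1934:Tue✓ 1935:Wed✓ 1936:Fri 1937:Sat 1938:Sun 1939:Mon 1940:Wed✓ 1941:Thu✓ 1942:Fri 1943:Sat 1944:Mon 1945:Tue✓ 1946:Wed✓ 1947:Thu✓ …(17 more)… 1965:Sat 1966:Sun 1967:Mon 1968:Wed✓ 1969:Thu✓ 1970:Fri 1971:Sat 1972:Mon 1973:Tue✓ 1974:Wed✓ 1975:Thu✓ 1976:Sat 1977:Sun 1978:Mon 1979:Tue✓
Years with five Thursdays: 1934, 1935, 1940, 1941, 1945, 1946, 1947, 1951, 1952, 1956, 1957, 1958, 1962, 1963, 1968, 1969, 1973, 1974, 1975, 1979 → 20.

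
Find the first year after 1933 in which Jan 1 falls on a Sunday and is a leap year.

1956

Jan 1 advances by 2 weekdays after a leap year and by 1 after a common year.
1933: Jan 1 is Sunday.
1934: Monday
1935: Tuesday
1936: Wednesday (leap)
1937: Friday
1938: Saturday
1939: Sunday
1940: Monday (leap)
1941: Wednesday
1942: Thursday
1943: Friday
1944: Saturday (leap)
1945: Monday
1946: Tuesday
1947: Wednesday
1948: Thursday (leap)
1949: Saturday
1950: Sunday
1951: Monday
1952: Tuesday (leap)
1953: Thursday
1954: Friday
1955: Saturday
1956: Sunday (leap)
1956 begins on a Sunday and is a leap year.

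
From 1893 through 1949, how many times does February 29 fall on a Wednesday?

1

Leap years in 1893–1949: 13 of them.
Feb 29 weekday advances by 5 (mod 7) from one leap year to the next four years later (or differs when a century non-leap intervenes).
Leap-day weekdays: 1896:Sat 1904:Mon 1908:Sat 1912:Thu 1916:Tue 1920:Sun 1924:Fri 1928:Wed✓ 1932:Mon 1936:Sat 1940:Thu 1944:Tue 1948:Sun
Wednesday: 1928 → 1.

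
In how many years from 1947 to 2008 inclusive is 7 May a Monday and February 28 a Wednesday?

7

Check each year's weekday for 7 May and February 28:
  1947: Wed/Fri  1948: Fri/Sat  1949: Sat/Mon  1950: Sun/Tue  1951: Mon/Wed ✓  1952: Wed/Thu  1953: Thu/Sat  1954: Fri/Sun  1955: Sat/Mon  1956: Mon/Tue  1957: Tue/Thu  1958: Wed/Fri  1959: Thu/Sat  1960: Sat/Sun  …(34 more)…  1995: Sun/Tue  1996: Tue/Wed  1997: Wed/Fri  1998: Thu/Sat  1999: Fri/Sun  2000: Sun/Mon  2001: Mon/Wed ✓  2002: Tue/Thu  2003: Wed/Fri  2004: Fri/Sat  2005: Sat/Mon  2006: Sun/Tue  2007: Mon/Wed ✓  2008: Wed/Thu
Both conditions hold in: 1951, 1962, 1973, 1979, 1990, 2001, 2007 — 7.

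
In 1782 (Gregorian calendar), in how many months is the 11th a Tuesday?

1

Check the 11th of each month of 1782: Jan 11: Fri, Feb 11: Mon, Mar 11: Mon, Apr 11: Thu, May 11: Sat, Jun 11: Tue, Jul 11: Thu, Aug 11: Sun, Sep 11: Wed, Oct 11: Fri, Nov 11: Mon, Dec 11: Wed.
Tuesday occurs in June — 1 month.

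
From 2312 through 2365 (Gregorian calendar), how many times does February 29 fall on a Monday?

2

Leap years in 2312–2365: 14 of them.
Feb 29 weekday advances by 5 (mod 7) from one leap year to the next four years later (or differs when a century non-leap intervenes).
Leap-day weekdays: 2312:Thu 2316:Tue 2320:Sun 2324:Fri 2328:Wed 2332:Mon✓ 2336:Sat 2340:Thu 2344:Tue 2348:Sun 2352:Fri 2356:Wed 2360:Mon✓ 2364:Sat
Monday: 2332, 2360 → 2.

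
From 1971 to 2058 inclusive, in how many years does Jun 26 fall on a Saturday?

Track Jun 26's weekday year by year (advancing +1, or +2 across a Feb 29):
  1971: Sat ✓  1972: Mon (+2)  1973: Tue (+1)  1974: Wed (+1)  1975: Thu (+1)
  1976: Sat (+2) ✓  1977: Sun (+1)  1978: Mon (+1)  1979: Tue (+1)  1980: Thu (+2)
  1981: Fri (+1)  1982: Sat (+1) ✓  1983: Sun (+1)  1984: Tue (+2)  … (60 more years) …
  2045: Mon (+1)  2046: Tue (+1)  2047: Wed (+1)  2048: Fri (+2)  2049: Sat (+1) ✓
  2050: Sun (+1)  2051: Mon (+1)  2052: Wed (+2)  2053: Thu (+1)  2054: Fri (+1)
  2055: Sat (+1) ✓  2056: Mon (+2)  2057: Tue (+1)  2058: Wed (+1)
Saturday years: 1971, 1976, 1982, 1993, 1999, 2004, 2010, 2021, 2027, 2032, 2038, 2049, 2055 — 13 in total.

13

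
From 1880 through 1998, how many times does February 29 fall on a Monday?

5

Leap years in 1880–1998: 29 of them.
Feb 29 weekday advances by 5 (mod 7) from one leap year to the next four years later (or differs when a century non-leap intervenes).
Leap-day weekdays: 1880:Sun 1884:Fri 1888:Wed 1892:Mon✓ 1896:Sat 1904:Mon✓ 1908:Sat 1912:Thu 1916:Tue 1920:Sun 1924:Fri 1928:Wed 1932:Mon✓ …(3 more)… 1948:Sun 1952:Fri 1956:Wed 1960:Mon✓ 1964:Sat 1968:Thu 1972:Tue 1976:Sun 1980:Fri 1984:Wed 1988:Mon✓ 1992:Sat 1996:Thu
Monday: 1892, 1904, 1932, 1960, 1988 → 5.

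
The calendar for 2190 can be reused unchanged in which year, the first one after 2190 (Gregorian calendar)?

2202

Two years share a calendar iff Jan 1 falls on the same weekday and both are leap or both are common. 2190: Jan 1 is Friday, common year.
2191: Jan 1 Saturday, common
2192: Jan 1 Sunday, leap
2193: Jan 1 Tuesday, common
2194: Jan 1 Wednesday, common
2195: Jan 1 Thursday, common
2196: Jan 1 Friday, leap
2197: Jan 1 Sunday, common
2198: Jan 1 Monday, common
2199: Jan 1 Tuesday, common
2200: Jan 1 Wednesday, common
2201: Jan 1 Thursday, common
2202: Jan 1 Friday, common
2202 matches on both conditions.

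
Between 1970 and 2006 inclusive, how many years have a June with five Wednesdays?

11

June has 30 days; it has five Wednesdays when Wednesday falls among the first (month-length − 28) days — i.e. when June 1 is one of Wednesday/Tuesday.
June 1 by year: 1970:Mon 1971:Tue✓ 1972:Thu 1973:Fri 1974:Sat 1975:Sun 1976:Tue✓ 1977:Wed✓ 1978:Thu 1979:Fri 1980:Sun 1981:Mon 1982:Tue✓ 1983:Wed✓ 1984:Fri …(7 more)… 1992:Mon 1993:Tue✓ 1994:Wed✓ 1995:Thu 1996:Sat 1997:Sun 1998:Mon 1999:Tue✓ 2000:Thu 2001:Fri 2002:Sat 2003:Sun 2004:Tue✓ 2005:Wed✓ 2006:Thu
Years with five Wednesdays: 1971, 1976, 1977, 1982, 1983, 1988, 1993, 1994, 1999, 2004, 2005 → 11.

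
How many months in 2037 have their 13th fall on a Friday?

Check the 13th of each month of 2037: Jan 13: Tue, Feb 13: Fri, Mar 13: Fri, Apr 13: Mon, May 13: Wed, Jun 13: Sat, Jul 13: Mon, Aug 13: Thu, Sep 13: Sun, Oct 13: Tue, Nov 13: Fri, Dec 13: Sun.
Friday occurs in February, March, November — 3 months.

3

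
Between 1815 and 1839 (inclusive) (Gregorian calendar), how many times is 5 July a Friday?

4

Track 5 July's weekday year by year (advancing +1, or +2 across a Feb 29):
  1815: Wed  1816: Fri (+2) ✓  1817: Sat (+1)  1818: Sun (+1)  1819: Mon (+1)
  1820: Wed (+2)  1821: Thu (+1)  1822: Fri (+1) ✓  1823: Sat (+1)  1824: Mon (+2)
  1825: Tue (+1)  1826: Wed (+1)  1827: Thu (+1)  1828: Sat (+2)  1829: Sun (+1)
  1830: Mon (+1)  1831: Tue (+1)  1832: Thu (+2)  1833: Fri (+1) ✓  1834: Sat (+1)
  1835: Sun (+1)  1836: Tue (+2)  1837: Wed (+1)  1838: Thu (+1)  1839: Fri (+1) ✓
Friday years: 1816, 1822, 1833, 1839 — 4 in total.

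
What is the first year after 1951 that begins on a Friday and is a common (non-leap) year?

1954

Jan 1 advances by 2 weekdays after a leap year and by 1 after a common year.
1951: Jan 1 is Monday.
1952: Tuesday (leap)
1953: Thursday
1954: Friday
1954 begins on a Friday and is a common year.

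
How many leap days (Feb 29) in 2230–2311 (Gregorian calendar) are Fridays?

Leap years in 2230–2311: 19 of them.
Feb 29 weekday advances by 5 (mod 7) from one leap year to the next four years later (or differs when a century non-leap intervenes).
Leap-day weekdays: 2232:Wed 2236:Mon 2240:Sat 2244:Thu 2248:Tue 2252:Sun 2256:Fri✓ 2260:Wed 2264:Mon 2268:Sat 2272:Thu 2276:Tue 2280:Sun 2284:Fri✓ 2288:Wed 2292:Mon 2296:Sat 2304:Mon 2308:Sat
Friday: 2256, 2284 → 2.

2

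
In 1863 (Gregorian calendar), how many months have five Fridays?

A month of length L has five Fridays iff its first Friday is on day ≤ L−28 (so day 1–3 in a 31-day month, 1–2 in a 30-day month, day 1 in a leap February).
Checking each month of 1863: Jan starts Thu (31d) ✓; Feb starts Sun (28d); Mar starts Sun (31d); Apr starts Wed (30d); May starts Fri (31d) ✓; Jun starts Mon (30d); Jul starts Wed (31d) ✓; Aug starts Sat (31d); Sep starts Tue (30d); Oct starts Thu (31d) ✓; Nov starts Sun (30d); Dec starts Tue (31d).
Five-Friday months: January, May, July, October → 4.

4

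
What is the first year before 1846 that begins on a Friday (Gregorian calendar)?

1841

Jan 1 advances by 2 weekdays after a leap year and by 1 after a common year.
1846: Jan 1 is Thursday.
1845: Wednesday
1844: Monday (leap)
1843: Sunday
1842: Saturday
1841: Friday
1841 begins on a Friday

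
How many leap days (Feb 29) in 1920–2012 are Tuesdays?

3

Leap years in 1920–2012: 24 of them.
Feb 29 weekday advances by 5 (mod 7) from one leap year to the next four years later (or differs when a century non-leap intervenes).
Leap-day weekdays: 1920:Sun 1924:Fri 1928:Wed 1932:Mon 1936:Sat 1940:Thu 1944:Tue✓ 1948:Sun 1952:Fri 1956:Wed 1960:Mon 1964:Sat 1968:Thu 1972:Tue✓ 1976:Sun 1980:Fri 1984:Wed 1988:Mon 1992:Sat 1996:Thu 2000:Tue✓ 2004:Sun 2008:Fri 2012:Wed
Tuesday: 1944, 1972, 2000 → 3.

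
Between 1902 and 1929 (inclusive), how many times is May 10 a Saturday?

Track May 10's weekday year by year (advancing +1, or +2 across a Feb 29):
  1902: Sat ✓  1903: Sun (+1)  1904: Tue (+2)  1905: Wed (+1)  1906: Thu (+1)
  1907: Fri (+1)  1908: Sun (+2)  1909: Mon (+1)  1910: Tue (+1)  1911: Wed (+1)
  1912: Fri (+2)  1913: Sat (+1) ✓  1914: Sun (+1)  1915: Mon (+1)  1916: Wed (+2)
  1917: Thu (+1)  1918: Fri (+1)  1919: Sat (+1) ✓  1920: Mon (+2)  1921: Tue (+1)
  1922: Wed (+1)  1923: Thu (+1)  1924: Sat (+2) ✓  1925: Sun (+1)  1926: Mon (+1)
  1927: Tue (+1)  1928: Thu (+2)  1929: Fri (+1)
Saturday years: 1902, 1913, 1919, 1924 — 4 in total.

4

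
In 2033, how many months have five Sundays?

4

A month of length L has five Sundays iff its first Sunday is on day ≤ L−28 (so day 1–3 in a 31-day month, 1–2 in a 30-day month, day 1 in a leap February).
Checking each month of 2033: Jan starts Sat (31d) ✓; Feb starts Tue (28d); Mar starts Tue (31d); Apr starts Fri (30d); May starts Sun (31d) ✓; Jun starts Wed (30d); Jul starts Fri (31d) ✓; Aug starts Mon (31d); Sep starts Thu (30d); Oct starts Sat (31d) ✓; Nov starts Tue (30d); Dec starts Thu (31d).
Five-Sunday months: January, May, July, October → 4.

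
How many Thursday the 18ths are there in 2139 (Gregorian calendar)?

1

Check the 18th of each month of 2139: Jan 18: Sun, Feb 18: Wed, Mar 18: Wed, Apr 18: Sat, May 18: Mon, Jun 18: Thu, Jul 18: Sat, Aug 18: Tue, Sep 18: Fri, Oct 18: Sun, Nov 18: Wed, Dec 18: Fri.
Thursday occurs in June — 1 month.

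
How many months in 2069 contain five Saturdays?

A month of length L has five Saturdays iff its first Saturday is on day ≤ L−28 (so day 1–3 in a 31-day month, 1–2 in a 30-day month, day 1 in a leap February).
Checking each month of 2069: Jan starts Tue (31d); Feb starts Fri (28d); Mar starts Fri (31d) ✓; Apr starts Mon (30d); May starts Wed (31d); Jun starts Sat (30d) ✓; Jul starts Mon (31d); Aug starts Thu (31d) ✓; Sep starts Sun (30d); Oct starts Tue (31d); Nov starts Fri (30d) ✓; Dec starts Sun (31d).
Five-Saturday months: March, June, August, November → 4.

4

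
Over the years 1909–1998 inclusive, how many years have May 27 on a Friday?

13

Track May 27's weekday year by year (advancing +1, or +2 across a Feb 29):
  1909: Thu  1910: Fri (+1) ✓  1911: Sat (+1)  1912: Mon (+2)  1913: Tue (+1)
  1914: Wed (+1)  1915: Thu (+1)  1916: Sat (+2)  1917: Sun (+1)  1918: Mon (+1)
  1919: Tue (+1)  1920: Thu (+2)  1921: Fri (+1) ✓  1922: Sat (+1)  … (62 more years) …
  1985: Mon (+1)  1986: Tue (+1)  1987: Wed (+1)  1988: Fri (+2) ✓  1989: Sat (+1)
  1990: Sun (+1)  1991: Mon (+1)  1992: Wed (+2)  1993: Thu (+1)  1994: Fri (+1) ✓
  1995: Sat (+1)  1996: Mon (+2)  1997: Tue (+1)  1998: Wed (+1)
Friday years: 1910, 1921, 1927, 1932, 1938, 1949, 1955, 1960, 1966, 1977, 1983, 1988, 1994 — 13 in total.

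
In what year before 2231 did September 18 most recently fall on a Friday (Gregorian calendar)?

2229

From one year to the next, a fixed date's weekday advances by 1, or by 2 when a Feb 29 lies between the two dates.
2231: September 18 is Sunday.
2230: Saturday (−1)
2229: Friday (−1)
September 18 falls on a Friday in 2229.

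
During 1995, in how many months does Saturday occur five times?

A month of length L has five Saturdays iff its first Saturday is on day ≤ L−28 (so day 1–3 in a 31-day month, 1–2 in a 30-day month, day 1 in a leap February).
Checking each month of 1995: Jan starts Sun (31d); Feb starts Wed (28d); Mar starts Wed (31d); Apr starts Sat (30d) ✓; May starts Mon (31d); Jun starts Thu (30d); Jul starts Sat (31d) ✓; Aug starts Tue (31d); Sep starts Fri (30d) ✓; Oct starts Sun (31d); Nov starts Wed (30d); Dec starts Fri (31d) ✓.
Five-Saturday months: April, July, September, December → 4.

4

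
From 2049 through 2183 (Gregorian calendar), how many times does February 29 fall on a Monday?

4

Leap years in 2049–2183: 32 of them.
Feb 29 weekday advances by 5 (mod 7) from one leap year to the next four years later (or differs when a century non-leap intervenes).
Leap-day weekdays: 2052:Thu 2056:Tue 2060:Sun 2064:Fri 2068:Wed 2072:Mon✓ 2076:Sat 2080:Thu 2084:Tue 2088:Sun 2092:Fri 2096:Wed 2104:Fri …(6 more)… 2132:Fri 2136:Wed 2140:Mon✓ 2144:Sat 2148:Thu 2152:Tue 2156:Sun 2160:Fri 2164:Wed 2168:Mon✓ 2172:Sat 2176:Thu 2180:Tue
Monday: 2072, 2112, 2140, 2168 → 4.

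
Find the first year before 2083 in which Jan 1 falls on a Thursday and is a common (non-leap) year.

2082

Jan 1 advances by 2 weekdays after a leap year and by 1 after a common year.
2083: Jan 1 is Friday.
2082: Thursday
2082 begins on a Thursday and is a common year.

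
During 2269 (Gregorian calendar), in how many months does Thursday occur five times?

4

A month of length L has five Thursdays iff its first Thursday is on day ≤ L−28 (so day 1–3 in a 31-day month, 1–2 in a 30-day month, day 1 in a leap February).
Checking each month of 2269: Jan starts Fri (31d); Feb starts Mon (28d); Mar starts Mon (31d); Apr starts Thu (30d) ✓; May starts Sat (31d); Jun starts Tue (30d); Jul starts Thu (31d) ✓; Aug starts Sun (31d); Sep starts Wed (30d) ✓; Oct starts Fri (31d); Nov starts Mon (30d); Dec starts Wed (31d) ✓.
Five-Thursday months: April, July, September, December → 4.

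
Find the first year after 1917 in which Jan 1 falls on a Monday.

1923

Jan 1 advances by 2 weekdays after a leap year and by 1 after a common year.
1917: Jan 1 is Monday.
1918: Tuesday
1919: Wednesday
1920: Thursday (leap)
1921: Saturday
1922: Sunday
1923: Monday
1923 begins on a Monday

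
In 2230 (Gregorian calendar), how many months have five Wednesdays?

4

A month of length L has five Wednesdays iff its first Wednesday is on day ≤ L−28 (so day 1–3 in a 31-day month, 1–2 in a 30-day month, day 1 in a leap February).
Checking each month of 2230: Jan starts Fri (31d); Feb starts Mon (28d); Mar starts Mon (31d) ✓; Apr starts Thu (30d); May starts Sat (31d); Jun starts Tue (30d) ✓; Jul starts Thu (31d); Aug starts Sun (31d); Sep starts Wed (30d) ✓; Oct starts Fri (31d); Nov starts Mon (30d); Dec starts Wed (31d) ✓.
Five-Wednesday months: March, June, September, December → 4.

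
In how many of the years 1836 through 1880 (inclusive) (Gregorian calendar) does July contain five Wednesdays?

July has 31 days; it has five Wednesdays when Wednesday falls among the first (month-length − 28) days — i.e. when July 1 is one of Wednesday/Tuesday/Monday.
July 1 by year: 1836:Fri 1837:Sat 1838:Sun 1839:Mon✓ 1840:Wed✓ 1841:Thu 1842:Fri 1843:Sat 1844:Mon✓ 1845:Tue✓ 1846:Wed✓ 1847:Thu 1848:Sat 1849:Sun 1850:Mon✓ …(15 more)… 1866:Sun 1867:Mon✓ 1868:Wed✓ 1869:Thu 1870:Fri 1871:Sat 1872:Mon✓ 1873:Tue✓ 1874:Wed✓ 1875:Thu 1876:Sat 1877:Sun 1878:Mon✓ 1879:Tue✓ 1880:Thu
Years with five Wednesdays: 1839, 1840, 1844, 1845, 1846, 1850, 1851, 1856, 1857, 1861, 1862, 1863, 1867, 1868, 1872, 1873, 1874, 1878, 1879 → 19.

19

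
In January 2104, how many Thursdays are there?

January 2104 has 31 days and begins on Tuesday.
The first Thursday is January 3.
Thursdays fall on 3, 10, 17, 24, 31 — that's 5.

5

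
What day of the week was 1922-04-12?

Wednesday

January 1, 1922 is a Sunday.
April 12 is day 102 of the year, i.e. 101 days after Jan 1.
101 mod 7 = 3, so advance 3 weekdays from Sunday: Wednesday.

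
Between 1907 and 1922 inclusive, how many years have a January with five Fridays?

January has 31 days; it has five Fridays when Friday falls among the first (month-length − 28) days — i.e. when January 1 is one of Friday/Thursday/Wednesday.
January 1 by year: 1907:Tue 1908:Wed✓ 1909:Fri✓ 1910:Sat 1911:Sun 1912:Mon 1913:Wed✓ 1914:Thu✓ 1915:Fri✓ 1916:Sat 1917:Mon 1918:Tue 1919:Wed✓ 1920:Thu✓ 1921:Sat 1922:Sun
Years with five Fridays: 1908, 1909, 1913, 1914, 1915, 1919, 1920 → 7.

7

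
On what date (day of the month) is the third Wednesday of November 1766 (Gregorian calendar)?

November 1, 1766 is a Saturday, so the first Wednesday is the 5th.
The third Wednesday is 5 + 14 = 19.

19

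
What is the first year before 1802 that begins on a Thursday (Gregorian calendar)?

Jan 1 advances by 2 weekdays after a leap year and by 1 after a common year.
1802: Jan 1 is Friday.
1801: Thursday
1801 begins on a Thursday

1801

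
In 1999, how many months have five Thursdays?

4

A month of length L has five Thursdays iff its first Thursday is on day ≤ L−28 (so day 1–3 in a 31-day month, 1–2 in a 30-day month, day 1 in a leap February).
Checking each month of 1999: Jan starts Fri (31d); Feb starts Mon (28d); Mar starts Mon (31d); Apr starts Thu (30d) ✓; May starts Sat (31d); Jun starts Tue (30d); Jul starts Thu (31d) ✓; Aug starts Sun (31d); Sep starts Wed (30d) ✓; Oct starts Fri (31d); Nov starts Mon (30d); Dec starts Wed (31d) ✓.
Five-Thursday months: April, July, September, December → 4.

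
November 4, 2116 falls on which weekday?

Wednesday

January 1, 2116 is a Wednesday.
November 4 is day 309 of the year, i.e. 308 days after Jan 1.
308 mod 7 = 0, so advance 0 weekdays from Wednesday: Wednesday.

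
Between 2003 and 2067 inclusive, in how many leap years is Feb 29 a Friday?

Leap years in 2003–2067: 16 of them.
Feb 29 weekday advances by 5 (mod 7) from one leap year to the next four years later (or differs when a century non-leap intervenes).
Leap-day weekdays: 2004:Sun 2008:Fri✓ 2012:Wed 2016:Mon 2020:Sat 2024:Thu 2028:Tue 2032:Sun 2036:Fri✓ 2040:Wed 2044:Mon 2048:Sat 2052:Thu 2056:Tue 2060:Sun 2064:Fri✓
Friday: 2008, 2036, 2064 → 3.

3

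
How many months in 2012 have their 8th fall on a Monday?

1

Check the 8th of each month of 2012: Jan 8: Sun, Feb 8: Wed, Mar 8: Thu, Apr 8: Sun, May 8: Tue, Jun 8: Fri, Jul 8: Sun, Aug 8: Wed, Sep 8: Sat, Oct 8: Mon, Nov 8: Thu, Dec 8: Sat.
Monday occurs in October — 1 month.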